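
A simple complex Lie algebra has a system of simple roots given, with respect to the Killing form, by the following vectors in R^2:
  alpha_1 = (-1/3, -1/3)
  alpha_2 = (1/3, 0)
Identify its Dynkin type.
Compute the Cartan integers a_ij = 2(alpha_i, alpha_j)/(alpha_j, alpha_j); the resulting 2x2 Cartan matrix is
[[2, -2], [-1, 2]].
The roots have two lengths (squared-length ratio 2:1); the short ones are alpha_{2}. The associated Dynkin diagram is a chain of 2 nodes with a double edge at one end; the terminal node there is the unique short simple root (B_2), so the type is B_2 (the algebra so(5)).

type B_2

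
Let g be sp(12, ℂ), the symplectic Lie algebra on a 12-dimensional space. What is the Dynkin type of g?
This is sp(12), which has dimension 12(12+1)/2 = 78 and rank 12/2 = 6. In the classification of classical Lie algebras, the symplectic algebra sp(2n) has type C_n; here n = 6, so the Dynkin diagram is a chain of 6 nodes with a double edge at one end; the terminal node there is the unique long simple root (C_6). Hence the type is C_6.

type C_6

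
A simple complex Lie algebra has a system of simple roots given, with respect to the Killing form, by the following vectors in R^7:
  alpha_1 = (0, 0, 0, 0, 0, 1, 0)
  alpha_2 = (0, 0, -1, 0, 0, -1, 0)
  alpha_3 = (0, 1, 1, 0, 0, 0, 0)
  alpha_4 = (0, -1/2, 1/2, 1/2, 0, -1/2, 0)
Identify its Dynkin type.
Compute the Cartan integers a_ij = 2(alpha_i, alpha_j)/(alpha_j, alpha_j); the resulting 4x4 Cartan matrix is
[[2, -1, 0, -1], [-2, 2, -1, 0], [0, -1, 2, 0], [-1, 0, 0, 2]].
The roots have two lengths (squared-length ratio 2:1); the short ones are alpha_{1,4}. The associated Dynkin diagram is a chain of 4 nodes with a double edge between the middle two (F_4), so the type is F_4.

F4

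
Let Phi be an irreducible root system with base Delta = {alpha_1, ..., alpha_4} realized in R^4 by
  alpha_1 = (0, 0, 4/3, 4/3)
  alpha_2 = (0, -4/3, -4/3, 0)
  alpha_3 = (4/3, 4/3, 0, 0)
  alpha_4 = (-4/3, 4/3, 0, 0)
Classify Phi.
Compute the Cartan integers a_ij = 2(alpha_i, alpha_j)/(alpha_j, alpha_j); the resulting 4x4 Cartan matrix is
[[2, -1, 0, 0], [-1, 2, -1, -1], [0, -1, 2, 0], [0, -1, 0, 2]].
All simple roots have the same length, so the diagram is simply laced. The associated Dynkin diagram is a chain of 2 nodes with a fork of two nodes at one end (D_4), so the type is D_4 (the algebra so(8)).

D_4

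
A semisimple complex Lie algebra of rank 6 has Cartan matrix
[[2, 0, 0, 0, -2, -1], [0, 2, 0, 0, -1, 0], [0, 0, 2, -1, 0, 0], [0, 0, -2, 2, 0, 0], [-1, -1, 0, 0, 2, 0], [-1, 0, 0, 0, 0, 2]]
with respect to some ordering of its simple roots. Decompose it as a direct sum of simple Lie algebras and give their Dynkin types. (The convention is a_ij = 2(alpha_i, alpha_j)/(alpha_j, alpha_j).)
B_2 (so(5)) + F_4

The diagram associated to this matrix has two connected components: the simple roots {alpha_3, alpha_4} form a chain of 2 nodes with a double edge at one end; the terminal node there is the unique short simple root (B_2), and {alpha_1, alpha_2, alpha_5, alpha_6} form a chain of 4 nodes with a double edge between the middle two (F_4). A semisimple Lie algebra decomposes uniquely as the direct sum of simple ideals, one per connected component of its Dynkin diagram, so g ≅ B_2 ⊕ F_4 (dimension 10 + 52 = 62).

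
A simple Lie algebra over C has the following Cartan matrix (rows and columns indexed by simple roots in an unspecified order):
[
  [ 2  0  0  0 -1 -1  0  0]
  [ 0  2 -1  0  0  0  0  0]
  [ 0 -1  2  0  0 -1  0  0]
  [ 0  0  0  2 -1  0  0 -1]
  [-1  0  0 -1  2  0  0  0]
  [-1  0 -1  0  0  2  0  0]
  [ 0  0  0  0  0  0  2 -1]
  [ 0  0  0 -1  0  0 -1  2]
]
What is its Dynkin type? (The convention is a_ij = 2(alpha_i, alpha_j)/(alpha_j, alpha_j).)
The matrix has rank 8 with 2's on the diagonal. Reading the off-diagonal entries as Dynkin edges (a single edge where a_ij = a_ji = -1; a double or triple edge where a_ij * a_ji = 2 or 3), the diagram is a chain of 8 nodes with single edges (A_8). One simple-root ordering that puts it in standard form is (alpha_2, alpha_3, alpha_6, alpha_1, alpha_5, alpha_4, alpha_8, alpha_7). So the algebra is type A_8, i.e. sl(9).

A_8 (sl(9))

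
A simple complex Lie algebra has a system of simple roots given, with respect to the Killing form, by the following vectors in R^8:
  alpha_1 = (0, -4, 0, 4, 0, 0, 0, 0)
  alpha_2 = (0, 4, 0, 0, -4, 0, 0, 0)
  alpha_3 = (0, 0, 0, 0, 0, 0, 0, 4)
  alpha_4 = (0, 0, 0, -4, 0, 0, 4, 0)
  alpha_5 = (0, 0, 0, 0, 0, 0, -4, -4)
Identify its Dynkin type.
Compute the Cartan integers a_ij = 2(alpha_i, alpha_j)/(alpha_j, alpha_j); the resulting 5x5 Cartan matrix is
[[2, -1, 0, -1, 0], [-1, 2, 0, 0, 0], [0, 0, 2, 0, -1], [-1, 0, 0, 2, -1], [0, 0, -2, -1, 2]].
The roots have two lengths (squared-length ratio 2:1); the short ones are alpha_{3}. The associated Dynkin diagram is a chain of 5 nodes with a double edge at one end; the terminal node there is the unique short simple root (B_5), so the type is B_5 (the algebra so(11)).

B_5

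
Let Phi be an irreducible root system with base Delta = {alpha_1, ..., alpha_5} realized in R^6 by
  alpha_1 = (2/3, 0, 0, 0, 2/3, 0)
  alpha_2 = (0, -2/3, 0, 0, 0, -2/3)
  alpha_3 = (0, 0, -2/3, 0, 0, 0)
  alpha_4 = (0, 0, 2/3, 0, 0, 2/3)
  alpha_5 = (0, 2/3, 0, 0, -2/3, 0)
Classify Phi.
Compute the Cartan integers a_ij = 2(alpha_i, alpha_j)/(alpha_j, alpha_j); the resulting 5x5 Cartan matrix is
[[2, 0, 0, 0, -1], [0, 2, 0, -1, -1], [0, 0, 2, -1, 0], [0, -1, -2, 2, 0], [-1, -1, 0, 0, 2]].
The roots have two lengths (squared-length ratio 2:1); the short ones are alpha_{3}. The associated Dynkin diagram is a chain of 5 nodes with a double edge at one end; the terminal node there is the unique short simple root (B_5), so the type is B_5 (the algebra so(11)).

B5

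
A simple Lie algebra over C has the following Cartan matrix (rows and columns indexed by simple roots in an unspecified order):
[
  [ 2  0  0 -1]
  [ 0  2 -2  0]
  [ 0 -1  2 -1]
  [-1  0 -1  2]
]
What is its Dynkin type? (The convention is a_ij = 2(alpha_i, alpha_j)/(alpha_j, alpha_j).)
C_4 (sp(8))

The matrix has rank 4 with 2's on the diagonal. Reading the off-diagonal entries as Dynkin edges (a single edge where a_ij = a_ji = -1; a double or triple edge where a_ij * a_ji = 2 or 3), the diagram is a chain of 4 nodes with a double edge at one end; the terminal node there is the unique long simple root (C_4). One simple-root ordering that puts it in standard form is (alpha_1, alpha_4, alpha_3, alpha_2). So the algebra is type C_4, i.e. sp(8).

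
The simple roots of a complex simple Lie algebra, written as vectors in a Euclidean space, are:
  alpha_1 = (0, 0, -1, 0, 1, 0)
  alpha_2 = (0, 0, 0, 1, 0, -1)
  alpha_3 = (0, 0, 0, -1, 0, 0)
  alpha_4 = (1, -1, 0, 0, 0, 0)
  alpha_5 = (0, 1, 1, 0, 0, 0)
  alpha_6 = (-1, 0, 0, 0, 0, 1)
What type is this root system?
B6

Compute the Cartan integers a_ij = 2(alpha_i, alpha_j)/(alpha_j, alpha_j); the resulting 6x6 Cartan matrix is
[[2, 0, 0, 0, -1, 0], [0, 2, -2, 0, 0, -1], [0, -1, 2, 0, 0, 0], [0, 0, 0, 2, -1, -1], [-1, 0, 0, -1, 2, 0], [0, -1, 0, -1, 0, 2]].
The roots have two lengths (squared-length ratio 2:1); the short ones are alpha_{3}. The associated Dynkin diagram is a chain of 6 nodes with a double edge at one end; the terminal node there is the unique short simple root (B_6), so the type is B_6 (the algebra so(13)).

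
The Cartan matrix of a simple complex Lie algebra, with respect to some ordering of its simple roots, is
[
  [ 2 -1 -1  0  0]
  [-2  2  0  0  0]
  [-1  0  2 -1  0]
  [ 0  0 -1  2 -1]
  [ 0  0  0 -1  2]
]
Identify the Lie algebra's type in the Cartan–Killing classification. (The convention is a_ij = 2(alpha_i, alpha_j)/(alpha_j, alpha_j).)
type C_5

The matrix has rank 5 with 2's on the diagonal. Reading the off-diagonal entries as Dynkin edges (a single edge where a_ij = a_ji = -1; a double or triple edge where a_ij * a_ji = 2 or 3), the diagram is a chain of 5 nodes with a double edge at one end; the terminal node there is the unique long simple root (C_5). One simple-root ordering that puts it in standard form is (alpha_5, alpha_4, alpha_3, alpha_1, alpha_2). So the algebra is type C_5, i.e. sp(10).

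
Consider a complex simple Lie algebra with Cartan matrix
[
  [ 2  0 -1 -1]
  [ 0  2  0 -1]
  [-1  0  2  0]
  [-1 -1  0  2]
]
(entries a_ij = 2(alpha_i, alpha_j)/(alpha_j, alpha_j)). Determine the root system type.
A_4 (sl(5))

The matrix has rank 4 with 2's on the diagonal. Reading the off-diagonal entries as Dynkin edges (a single edge where a_ij = a_ji = -1; a double or triple edge where a_ij * a_ji = 2 or 3), the diagram is a chain of 4 nodes with single edges (A_4). One simple-root ordering that puts it in standard form is (alpha_3, alpha_1, alpha_4, alpha_2). So the algebra is type A_4, i.e. sl(5).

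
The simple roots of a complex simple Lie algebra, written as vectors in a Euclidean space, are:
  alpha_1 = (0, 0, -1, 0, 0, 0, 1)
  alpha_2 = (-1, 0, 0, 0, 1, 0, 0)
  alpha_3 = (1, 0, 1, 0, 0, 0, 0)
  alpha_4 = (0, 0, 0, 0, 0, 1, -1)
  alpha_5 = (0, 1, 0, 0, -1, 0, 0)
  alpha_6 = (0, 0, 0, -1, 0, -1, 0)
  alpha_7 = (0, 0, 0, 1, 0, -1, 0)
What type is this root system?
Compute the Cartan integers a_ij = 2(alpha_i, alpha_j)/(alpha_j, alpha_j); the resulting 7x7 Cartan matrix is
[[2, 0, -1, -1, 0, 0, 0], [0, 2, -1, 0, -1, 0, 0], [-1, -1, 2, 0, 0, 0, 0], [-1, 0, 0, 2, 0, -1, -1], [0, -1, 0, 0, 2, 0, 0], [0, 0, 0, -1, 0, 2, 0], [0, 0, 0, -1, 0, 0, 2]].
All simple roots have the same length, so the diagram is simply laced. The associated Dynkin diagram is a chain of 5 nodes with a fork of two nodes at one end (D_7), so the type is D_7 (the algebra so(14)).

type D_7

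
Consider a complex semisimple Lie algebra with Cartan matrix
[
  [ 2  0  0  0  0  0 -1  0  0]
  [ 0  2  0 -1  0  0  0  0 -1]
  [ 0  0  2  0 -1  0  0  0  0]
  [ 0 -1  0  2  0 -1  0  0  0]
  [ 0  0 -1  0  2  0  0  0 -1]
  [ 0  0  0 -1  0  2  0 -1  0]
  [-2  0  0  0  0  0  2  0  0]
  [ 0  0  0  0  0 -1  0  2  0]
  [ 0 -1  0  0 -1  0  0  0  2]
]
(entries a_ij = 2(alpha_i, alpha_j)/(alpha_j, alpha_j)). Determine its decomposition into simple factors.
The diagram associated to this matrix has two connected components: the simple roots {alpha_2, alpha_3, alpha_4, alpha_5, alpha_6, alpha_8, alpha_9} form a chain of 7 nodes with single edges (A_7), and {alpha_1, alpha_7} form a chain of 2 nodes with a double edge at one end; the terminal node there is the unique short simple root (B_2). A semisimple Lie algebra decomposes uniquely as the direct sum of simple ideals, one per connected component of its Dynkin diagram, so g ≅ A_7 ⊕ B_2 (dimension 63 + 10 = 73).

type A_7 ⊕ type B_2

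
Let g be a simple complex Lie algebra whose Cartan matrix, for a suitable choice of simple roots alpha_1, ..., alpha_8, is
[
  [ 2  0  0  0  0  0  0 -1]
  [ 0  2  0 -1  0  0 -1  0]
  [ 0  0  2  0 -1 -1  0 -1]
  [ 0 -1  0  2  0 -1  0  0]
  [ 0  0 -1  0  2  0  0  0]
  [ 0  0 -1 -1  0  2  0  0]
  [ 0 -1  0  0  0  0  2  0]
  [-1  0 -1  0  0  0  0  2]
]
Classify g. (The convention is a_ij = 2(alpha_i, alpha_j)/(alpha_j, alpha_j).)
E_8

The matrix has rank 8 with 2's on the diagonal. Reading the off-diagonal entries as Dynkin edges (a single edge where a_ij = a_ji = -1; a double or triple edge where a_ij * a_ji = 2 or 3), the diagram is a chain of 7 nodes with one extra node attached to the third node from one end (E_8). One simple-root ordering that puts it in standard form is (alpha_1, alpha_5, alpha_8, alpha_3, alpha_6, alpha_4, alpha_2, alpha_7). So the algebra is type E_8.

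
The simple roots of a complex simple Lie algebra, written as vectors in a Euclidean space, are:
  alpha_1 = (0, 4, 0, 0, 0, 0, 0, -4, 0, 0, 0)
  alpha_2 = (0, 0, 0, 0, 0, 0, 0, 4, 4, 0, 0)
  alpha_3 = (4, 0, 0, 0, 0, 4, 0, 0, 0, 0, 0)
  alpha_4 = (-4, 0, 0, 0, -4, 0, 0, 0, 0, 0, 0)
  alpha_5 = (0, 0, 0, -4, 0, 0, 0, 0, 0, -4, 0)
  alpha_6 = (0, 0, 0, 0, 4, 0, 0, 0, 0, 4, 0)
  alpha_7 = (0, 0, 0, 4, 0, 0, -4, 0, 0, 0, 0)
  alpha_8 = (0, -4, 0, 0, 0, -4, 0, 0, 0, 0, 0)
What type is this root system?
Compute the Cartan integers a_ij = 2(alpha_i, alpha_j)/(alpha_j, alpha_j); the resulting 8x8 Cartan matrix is
[[2, -1, 0, 0, 0, 0, 0, -1], [-1, 2, 0, 0, 0, 0, 0, 0], [0, 0, 2, -1, 0, 0, 0, -1], [0, 0, -1, 2, 0, -1, 0, 0], [0, 0, 0, 0, 2, -1, -1, 0], [0, 0, 0, -1, -1, 2, 0, 0], [0, 0, 0, 0, -1, 0, 2, 0], [-1, 0, -1, 0, 0, 0, 0, 2]].
All simple roots have the same length, so the diagram is simply laced. The associated Dynkin diagram is a chain of 8 nodes with single edges (A_8), so the type is A_8 (the algebra sl(9)).

A_8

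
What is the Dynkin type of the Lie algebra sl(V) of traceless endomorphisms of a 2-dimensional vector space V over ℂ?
A_1

This is sl(2), which has dimension 2^2 - 1 = 3 and rank 2 - 1 = 1 (a Cartan subalgebra is the diagonal traceless matrices). In the classification of classical Lie algebras, the special linear algebra sl(n+1) has type A_n; here n = 1, so the Dynkin diagram is a chain of 1 nodes with single edges (A_1). Hence the type is A_1.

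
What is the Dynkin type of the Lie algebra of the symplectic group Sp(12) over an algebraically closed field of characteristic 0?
This is sp(12), which has dimension 12(12+1)/2 = 78 and rank 12/2 = 6. In the classification of classical Lie algebras, the symplectic algebra sp(2n) has type C_n; here n = 6, so the Dynkin diagram is a chain of 6 nodes with a double edge at one end; the terminal node there is the unique long simple root (C_6). Hence the type is C_6.

C_6 (sp(12))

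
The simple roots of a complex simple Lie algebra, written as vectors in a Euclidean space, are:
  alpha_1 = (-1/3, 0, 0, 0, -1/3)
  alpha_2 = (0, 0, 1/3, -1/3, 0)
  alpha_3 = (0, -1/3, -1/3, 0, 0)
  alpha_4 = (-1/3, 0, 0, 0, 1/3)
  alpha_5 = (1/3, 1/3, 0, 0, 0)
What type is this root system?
Compute the Cartan integers a_ij = 2(alpha_i, alpha_j)/(alpha_j, alpha_j); the resulting 5x5 Cartan matrix is
[[2, 0, 0, 0, -1], [0, 2, -1, 0, 0], [0, -1, 2, 0, -1], [0, 0, 0, 2, -1], [-1, 0, -1, -1, 2]].
All simple roots have the same length, so the diagram is simply laced. The associated Dynkin diagram is a chain of 3 nodes with a fork of two nodes at one end (D_5), so the type is D_5 (the algebra so(10)).

D_5 (so(10))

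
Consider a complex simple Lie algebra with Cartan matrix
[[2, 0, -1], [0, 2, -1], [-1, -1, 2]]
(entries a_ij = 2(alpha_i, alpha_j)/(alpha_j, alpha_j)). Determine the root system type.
The matrix has rank 3 with 2's on the diagonal. Reading the off-diagonal entries as Dynkin edges (a single edge where a_ij = a_ji = -1; a double or triple edge where a_ij * a_ji = 2 or 3), the diagram is a chain of 3 nodes with single edges (A_3). One simple-root ordering that puts it in standard form is (alpha_2, alpha_3, alpha_1). So the algebra is type A_3, i.e. sl(4).

type A_3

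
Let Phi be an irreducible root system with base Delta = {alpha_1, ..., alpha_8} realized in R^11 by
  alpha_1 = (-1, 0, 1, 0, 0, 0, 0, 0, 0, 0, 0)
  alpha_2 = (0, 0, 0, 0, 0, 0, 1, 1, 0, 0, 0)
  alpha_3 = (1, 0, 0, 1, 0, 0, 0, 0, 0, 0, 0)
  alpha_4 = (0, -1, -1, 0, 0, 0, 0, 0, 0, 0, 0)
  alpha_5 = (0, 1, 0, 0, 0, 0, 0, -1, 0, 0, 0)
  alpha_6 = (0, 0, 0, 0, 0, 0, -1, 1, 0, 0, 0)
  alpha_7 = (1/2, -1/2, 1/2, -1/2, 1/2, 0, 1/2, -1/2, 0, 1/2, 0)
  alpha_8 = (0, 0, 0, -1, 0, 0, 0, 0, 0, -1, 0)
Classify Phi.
Compute the Cartan integers a_ij = 2(alpha_i, alpha_j)/(alpha_j, alpha_j); the resulting 8x8 Cartan matrix is
[[2, 0, -1, -1, 0, 0, 0, 0], [0, 2, 0, 0, -1, 0, 0, 0], [-1, 0, 2, 0, 0, 0, 0, -1], [-1, 0, 0, 2, -1, 0, 0, 0], [0, -1, 0, -1, 2, -1, 0, 0], [0, 0, 0, 0, -1, 2, -1, 0], [0, 0, 0, 0, 0, -1, 2, 0], [0, 0, -1, 0, 0, 0, 0, 2]].
All simple roots have the same length, so the diagram is simply laced. The associated Dynkin diagram is a chain of 7 nodes with one extra node attached to the third node from one end (E_8), so the type is E_8.

type E_8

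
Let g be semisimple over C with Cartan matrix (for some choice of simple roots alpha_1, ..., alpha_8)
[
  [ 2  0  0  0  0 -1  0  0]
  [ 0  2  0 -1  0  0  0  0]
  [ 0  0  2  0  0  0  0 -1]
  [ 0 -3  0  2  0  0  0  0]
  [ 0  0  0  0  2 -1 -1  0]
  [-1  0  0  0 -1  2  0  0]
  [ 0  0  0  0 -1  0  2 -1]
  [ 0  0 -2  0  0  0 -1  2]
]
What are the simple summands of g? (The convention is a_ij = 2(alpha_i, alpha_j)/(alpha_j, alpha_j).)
The diagram associated to this matrix has two connected components: the simple roots {alpha_1, alpha_3, alpha_5, alpha_6, alpha_7, alpha_8} form a chain of 6 nodes with a double edge at one end; the terminal node there is the unique short simple root (B_6), and {alpha_2, alpha_4} form two nodes joined by a triple edge (G_2). A semisimple Lie algebra decomposes uniquely as the direct sum of simple ideals, one per connected component of its Dynkin diagram, so g ≅ B_6 ⊕ G_2 (dimension 78 + 14 = 92).

B6 + G2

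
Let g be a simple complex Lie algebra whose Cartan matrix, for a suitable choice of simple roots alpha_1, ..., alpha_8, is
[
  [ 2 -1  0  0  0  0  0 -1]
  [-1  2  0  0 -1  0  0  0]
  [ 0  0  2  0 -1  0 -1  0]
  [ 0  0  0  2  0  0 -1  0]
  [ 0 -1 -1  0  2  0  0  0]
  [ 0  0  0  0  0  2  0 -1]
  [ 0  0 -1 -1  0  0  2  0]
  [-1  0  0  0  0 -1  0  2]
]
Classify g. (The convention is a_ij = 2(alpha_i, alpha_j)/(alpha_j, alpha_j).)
The matrix has rank 8 with 2's on the diagonal. Reading the off-diagonal entries as Dynkin edges (a single edge where a_ij = a_ji = -1; a double or triple edge where a_ij * a_ji = 2 or 3), the diagram is a chain of 8 nodes with single edges (A_8). One simple-root ordering that puts it in standard form is (alpha_4, alpha_7, alpha_3, alpha_5, alpha_2, alpha_1, alpha_8, alpha_6). So the algebra is type A_8, i.e. sl(9).

type A_8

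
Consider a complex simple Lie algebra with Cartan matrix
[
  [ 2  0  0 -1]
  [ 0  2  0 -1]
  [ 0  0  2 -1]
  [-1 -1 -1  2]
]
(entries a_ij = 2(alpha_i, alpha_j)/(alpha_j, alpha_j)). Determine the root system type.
D_4

The matrix has rank 4 with 2's on the diagonal. Reading the off-diagonal entries as Dynkin edges (a single edge where a_ij = a_ji = -1; a double or triple edge where a_ij * a_ji = 2 or 3), the diagram is a chain of 2 nodes with a fork of two nodes at one end (D_4). One simple-root ordering that puts it in standard form is (alpha_1, alpha_4, alpha_3, alpha_2). So the algebra is type D_4, i.e. so(8).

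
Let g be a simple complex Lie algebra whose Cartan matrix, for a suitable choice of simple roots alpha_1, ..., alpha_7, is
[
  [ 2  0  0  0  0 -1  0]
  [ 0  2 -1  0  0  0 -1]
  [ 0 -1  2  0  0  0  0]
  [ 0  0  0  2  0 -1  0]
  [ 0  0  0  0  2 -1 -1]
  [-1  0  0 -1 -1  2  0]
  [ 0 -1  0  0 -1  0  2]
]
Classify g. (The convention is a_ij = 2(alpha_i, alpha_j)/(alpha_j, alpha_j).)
D7

The matrix has rank 7 with 2's on the diagonal. Reading the off-diagonal entries as Dynkin edges (a single edge where a_ij = a_ji = -1; a double or triple edge where a_ij * a_ji = 2 or 3), the diagram is a chain of 5 nodes with a fork of two nodes at one end (D_7). One simple-root ordering that puts it in standard form is (alpha_3, alpha_2, alpha_7, alpha_5, alpha_6, alpha_4, alpha_1). So the algebra is type D_7, i.e. so(14).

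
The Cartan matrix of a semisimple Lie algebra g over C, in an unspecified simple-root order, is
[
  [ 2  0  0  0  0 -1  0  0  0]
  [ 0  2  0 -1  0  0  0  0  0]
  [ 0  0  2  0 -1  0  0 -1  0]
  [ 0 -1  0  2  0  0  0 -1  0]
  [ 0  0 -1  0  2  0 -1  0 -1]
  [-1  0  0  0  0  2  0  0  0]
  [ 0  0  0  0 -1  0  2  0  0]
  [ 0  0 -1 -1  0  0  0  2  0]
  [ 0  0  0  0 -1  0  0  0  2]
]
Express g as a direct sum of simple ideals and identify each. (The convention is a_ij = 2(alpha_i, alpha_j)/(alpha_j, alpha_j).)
type A_2 ⊕ type D_7

The diagram associated to this matrix has two connected components: the simple roots {alpha_1, alpha_6} form a chain of 2 nodes with single edges (A_2), and {alpha_2, alpha_3, alpha_4, alpha_5, alpha_7, alpha_8, alpha_9} form a chain of 5 nodes with a fork of two nodes at one end (D_7). A semisimple Lie algebra decomposes uniquely as the direct sum of simple ideals, one per connected component of its Dynkin diagram, so g ≅ A_2 ⊕ D_7 (dimension 8 + 91 = 99).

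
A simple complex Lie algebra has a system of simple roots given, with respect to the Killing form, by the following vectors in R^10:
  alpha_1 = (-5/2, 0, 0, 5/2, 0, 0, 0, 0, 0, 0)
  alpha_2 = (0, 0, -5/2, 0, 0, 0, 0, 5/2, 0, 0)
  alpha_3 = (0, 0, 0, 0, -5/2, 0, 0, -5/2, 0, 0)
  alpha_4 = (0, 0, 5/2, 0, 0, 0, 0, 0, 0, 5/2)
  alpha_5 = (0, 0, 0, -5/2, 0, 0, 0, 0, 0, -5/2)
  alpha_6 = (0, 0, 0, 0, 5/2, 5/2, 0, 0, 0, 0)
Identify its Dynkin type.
Compute the Cartan integers a_ij = 2(alpha_i, alpha_j)/(alpha_j, alpha_j); the resulting 6x6 Cartan matrix is
[[2, 0, 0, 0, -1, 0], [0, 2, -1, -1, 0, 0], [0, -1, 2, 0, 0, -1], [0, -1, 0, 2, -1, 0], [-1, 0, 0, -1, 2, 0], [0, 0, -1, 0, 0, 2]].
All simple roots have the same length, so the diagram is simply laced. The associated Dynkin diagram is a chain of 6 nodes with single edges (A_6), so the type is A_6 (the algebra sl(7)).

A6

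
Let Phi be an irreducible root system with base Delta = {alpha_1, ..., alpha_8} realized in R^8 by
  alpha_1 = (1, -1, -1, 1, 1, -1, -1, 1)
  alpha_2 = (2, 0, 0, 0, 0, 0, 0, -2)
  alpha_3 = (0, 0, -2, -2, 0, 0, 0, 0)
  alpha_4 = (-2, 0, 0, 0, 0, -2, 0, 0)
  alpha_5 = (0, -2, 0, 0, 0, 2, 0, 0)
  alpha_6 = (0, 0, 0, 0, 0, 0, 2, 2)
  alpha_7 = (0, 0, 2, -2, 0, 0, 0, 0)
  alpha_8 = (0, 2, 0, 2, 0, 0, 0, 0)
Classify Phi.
Compute the Cartan integers a_ij = 2(alpha_i, alpha_j)/(alpha_j, alpha_j); the resulting 8x8 Cartan matrix is
[[2, 0, 0, 0, 0, 0, -1, 0], [0, 2, 0, -1, 0, -1, 0, 0], [0, 0, 2, 0, 0, 0, 0, -1], [0, -1, 0, 2, -1, 0, 0, 0], [0, 0, 0, -1, 2, 0, 0, -1], [0, -1, 0, 0, 0, 2, 0, 0], [-1, 0, 0, 0, 0, 0, 2, -1], [0, 0, -1, 0, -1, 0, -1, 2]].
All simple roots have the same length, so the diagram is simply laced. The associated Dynkin diagram is a chain of 7 nodes with one extra node attached to the third node from one end (E_8), so the type is E_8.

type E_8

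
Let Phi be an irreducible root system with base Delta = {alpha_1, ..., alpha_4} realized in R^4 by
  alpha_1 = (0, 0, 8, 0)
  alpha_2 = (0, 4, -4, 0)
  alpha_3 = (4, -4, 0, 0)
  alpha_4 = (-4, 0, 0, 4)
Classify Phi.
C4

Compute the Cartan integers a_ij = 2(alpha_i, alpha_j)/(alpha_j, alpha_j); the resulting 4x4 Cartan matrix is
[[2, -2, 0, 0], [-1, 2, -1, 0], [0, -1, 2, -1], [0, 0, -1, 2]].
The roots have two lengths (squared-length ratio 2:1); the short ones are alpha_{2,3,4}. The associated Dynkin diagram is a chain of 4 nodes with a double edge at one end; the terminal node there is the unique long simple root (C_4), so the type is C_4 (the algebra sp(8)).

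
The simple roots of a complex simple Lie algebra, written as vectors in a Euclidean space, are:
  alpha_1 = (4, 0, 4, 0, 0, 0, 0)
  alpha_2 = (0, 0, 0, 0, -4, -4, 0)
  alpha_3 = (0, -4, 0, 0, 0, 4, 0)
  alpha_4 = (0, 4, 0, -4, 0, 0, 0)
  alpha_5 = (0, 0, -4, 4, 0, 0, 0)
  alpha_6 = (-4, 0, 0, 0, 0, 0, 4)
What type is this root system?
Compute the Cartan integers a_ij = 2(alpha_i, alpha_j)/(alpha_j, alpha_j); the resulting 6x6 Cartan matrix is
[[2, 0, 0, 0, -1, -1], [0, 2, -1, 0, 0, 0], [0, -1, 2, -1, 0, 0], [0, 0, -1, 2, -1, 0], [-1, 0, 0, -1, 2, 0], [-1, 0, 0, 0, 0, 2]].
All simple roots have the same length, so the diagram is simply laced. The associated Dynkin diagram is a chain of 6 nodes with single edges (A_6), so the type is A_6 (the algebra sl(7)).

A_6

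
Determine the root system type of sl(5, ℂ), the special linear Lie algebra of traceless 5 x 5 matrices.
A_4 (sl(5))

This is sl(5), which has dimension 5^2 - 1 = 24 and rank 5 - 1 = 4 (a Cartan subalgebra is the diagonal traceless matrices). In the classification of classical Lie algebras, the special linear algebra sl(n+1) has type A_n; here n = 4, so the Dynkin diagram is a chain of 4 nodes with single edges (A_4). Hence the type is A_4.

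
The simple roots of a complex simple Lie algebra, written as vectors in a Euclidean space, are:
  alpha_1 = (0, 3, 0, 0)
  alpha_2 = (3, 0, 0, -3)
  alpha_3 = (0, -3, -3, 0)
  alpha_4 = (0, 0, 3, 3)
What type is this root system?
type B_4

Compute the Cartan integers a_ij = 2(alpha_i, alpha_j)/(alpha_j, alpha_j); the resulting 4x4 Cartan matrix is
[[2, 0, -1, 0], [0, 2, 0, -1], [-2, 0, 2, -1], [0, -1, -1, 2]].
The roots have two lengths (squared-length ratio 2:1); the short ones are alpha_{1}. The associated Dynkin diagram is a chain of 4 nodes with a double edge at one end; the terminal node there is the unique short simple root (B_4), so the type is B_4 (the algebra so(9)).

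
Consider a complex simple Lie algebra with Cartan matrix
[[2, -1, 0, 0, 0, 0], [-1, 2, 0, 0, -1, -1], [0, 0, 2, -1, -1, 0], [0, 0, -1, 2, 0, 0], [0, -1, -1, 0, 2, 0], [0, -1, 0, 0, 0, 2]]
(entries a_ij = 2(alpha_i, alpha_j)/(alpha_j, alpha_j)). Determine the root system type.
The matrix has rank 6 with 2's on the diagonal. Reading the off-diagonal entries as Dynkin edges (a single edge where a_ij = a_ji = -1; a double or triple edge where a_ij * a_ji = 2 or 3), the diagram is a chain of 4 nodes with a fork of two nodes at one end (D_6). One simple-root ordering that puts it in standard form is (alpha_4, alpha_3, alpha_5, alpha_2, alpha_1, alpha_6). So the algebra is type D_6, i.e. so(12).

type D_6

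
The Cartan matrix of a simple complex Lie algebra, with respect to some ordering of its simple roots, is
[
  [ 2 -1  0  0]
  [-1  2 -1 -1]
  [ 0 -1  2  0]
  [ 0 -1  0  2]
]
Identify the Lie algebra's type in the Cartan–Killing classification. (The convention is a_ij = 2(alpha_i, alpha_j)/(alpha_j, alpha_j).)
The matrix has rank 4 with 2's on the diagonal. Reading the off-diagonal entries as Dynkin edges (a single edge where a_ij = a_ji = -1; a double or triple edge where a_ij * a_ji = 2 or 3), the diagram is a chain of 2 nodes with a fork of two nodes at one end (D_4). One simple-root ordering that puts it in standard form is (alpha_3, alpha_2, alpha_4, alpha_1). So the algebra is type D_4, i.e. so(8).

D4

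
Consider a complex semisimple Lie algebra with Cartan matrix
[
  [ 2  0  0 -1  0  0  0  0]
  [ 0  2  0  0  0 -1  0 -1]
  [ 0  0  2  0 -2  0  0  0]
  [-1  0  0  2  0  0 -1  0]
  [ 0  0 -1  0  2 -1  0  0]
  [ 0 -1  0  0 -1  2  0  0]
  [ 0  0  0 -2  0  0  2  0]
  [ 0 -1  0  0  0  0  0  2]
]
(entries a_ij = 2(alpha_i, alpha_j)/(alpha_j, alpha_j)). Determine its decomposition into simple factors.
C_3 (sp(6)) + C_5 (sp(10))

The diagram associated to this matrix has two connected components: the simple roots {alpha_1, alpha_4, alpha_7} form a chain of 3 nodes with a double edge at one end; the terminal node there is the unique long simple root (C_3), and {alpha_2, alpha_3, alpha_5, alpha_6, alpha_8} form a chain of 5 nodes with a double edge at one end; the terminal node there is the unique long simple root (C_5). A semisimple Lie algebra decomposes uniquely as the direct sum of simple ideals, one per connected component of its Dynkin diagram, so g ≅ C_3 ⊕ C_5 (dimension 21 + 55 = 76).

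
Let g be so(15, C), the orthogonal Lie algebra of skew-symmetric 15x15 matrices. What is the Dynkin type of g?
type B_7

This is so(15) with 15 odd, which has dimension 15(15-1)/2 = 105 and rank (15-1)/2 = 7. In the classification of classical Lie algebras, the orthogonal algebra so(2n+1) in an odd number of variables has type B_n; here n = 7, so the Dynkin diagram is a chain of 7 nodes with a double edge at one end; the terminal node there is the unique short simple root (B_7). Hence the type is B_7.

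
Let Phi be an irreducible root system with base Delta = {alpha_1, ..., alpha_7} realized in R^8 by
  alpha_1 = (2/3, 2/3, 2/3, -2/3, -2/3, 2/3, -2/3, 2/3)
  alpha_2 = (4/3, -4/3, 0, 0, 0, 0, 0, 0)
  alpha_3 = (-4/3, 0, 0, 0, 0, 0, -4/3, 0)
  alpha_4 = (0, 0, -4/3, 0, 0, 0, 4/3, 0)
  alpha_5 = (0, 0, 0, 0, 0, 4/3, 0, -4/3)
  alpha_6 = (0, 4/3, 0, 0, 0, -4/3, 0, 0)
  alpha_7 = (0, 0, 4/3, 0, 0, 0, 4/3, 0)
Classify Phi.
Compute the Cartan integers a_ij = 2(alpha_i, alpha_j)/(alpha_j, alpha_j); the resulting 7x7 Cartan matrix is
[[2, 0, 0, -1, 0, 0, 0], [0, 2, -1, 0, 0, -1, 0], [0, -1, 2, -1, 0, 0, -1], [-1, 0, -1, 2, 0, 0, 0], [0, 0, 0, 0, 2, -1, 0], [0, -1, 0, 0, -1, 2, 0], [0, 0, -1, 0, 0, 0, 2]].
All simple roots have the same length, so the diagram is simply laced. The associated Dynkin diagram is a chain of 6 nodes with one extra node attached to the third node from one end (E_7), so the type is E_7.

E_7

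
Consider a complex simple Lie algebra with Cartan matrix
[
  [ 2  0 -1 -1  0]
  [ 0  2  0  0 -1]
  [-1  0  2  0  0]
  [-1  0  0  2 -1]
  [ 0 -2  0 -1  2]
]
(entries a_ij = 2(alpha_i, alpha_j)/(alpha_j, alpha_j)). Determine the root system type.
type B_5

The matrix has rank 5 with 2's on the diagonal. Reading the off-diagonal entries as Dynkin edges (a single edge where a_ij = a_ji = -1; a double or triple edge where a_ij * a_ji = 2 or 3), the diagram is a chain of 5 nodes with a double edge at one end; the terminal node there is the unique short simple root (B_5). One simple-root ordering that puts it in standard form is (alpha_3, alpha_1, alpha_4, alpha_5, alpha_2). So the algebra is type B_5, i.e. so(11).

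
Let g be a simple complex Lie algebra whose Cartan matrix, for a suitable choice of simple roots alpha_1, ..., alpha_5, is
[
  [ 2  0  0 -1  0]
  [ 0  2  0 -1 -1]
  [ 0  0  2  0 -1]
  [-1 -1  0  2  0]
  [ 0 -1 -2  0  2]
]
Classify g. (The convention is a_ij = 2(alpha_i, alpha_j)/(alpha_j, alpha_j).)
B_5 (so(11))

The matrix has rank 5 with 2's on the diagonal. Reading the off-diagonal entries as Dynkin edges (a single edge where a_ij = a_ji = -1; a double or triple edge where a_ij * a_ji = 2 or 3), the diagram is a chain of 5 nodes with a double edge at one end; the terminal node there is the unique short simple root (B_5). One simple-root ordering that puts it in standard form is (alpha_1, alpha_4, alpha_2, alpha_5, alpha_3). So the algebra is type B_5, i.e. so(11).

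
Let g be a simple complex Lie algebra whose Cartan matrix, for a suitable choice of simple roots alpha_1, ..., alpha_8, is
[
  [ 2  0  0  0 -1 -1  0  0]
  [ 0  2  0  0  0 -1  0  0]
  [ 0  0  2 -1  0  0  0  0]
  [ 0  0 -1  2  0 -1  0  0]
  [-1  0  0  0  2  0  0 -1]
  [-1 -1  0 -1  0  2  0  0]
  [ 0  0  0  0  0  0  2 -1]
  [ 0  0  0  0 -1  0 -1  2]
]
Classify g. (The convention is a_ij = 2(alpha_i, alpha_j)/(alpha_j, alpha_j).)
E_8

The matrix has rank 8 with 2's on the diagonal. Reading the off-diagonal entries as Dynkin edges (a single edge where a_ij = a_ji = -1; a double or triple edge where a_ij * a_ji = 2 or 3), the diagram is a chain of 7 nodes with one extra node attached to the third node from one end (E_8). One simple-root ordering that puts it in standard form is (alpha_3, alpha_2, alpha_4, alpha_6, alpha_1, alpha_5, alpha_8, alpha_7). So the algebra is type E_8.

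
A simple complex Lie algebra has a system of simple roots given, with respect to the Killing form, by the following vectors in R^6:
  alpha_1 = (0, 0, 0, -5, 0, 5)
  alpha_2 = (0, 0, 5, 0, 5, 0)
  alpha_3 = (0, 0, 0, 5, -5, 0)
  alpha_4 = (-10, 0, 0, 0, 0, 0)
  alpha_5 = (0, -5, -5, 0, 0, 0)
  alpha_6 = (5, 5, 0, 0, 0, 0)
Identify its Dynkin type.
C_6

Compute the Cartan integers a_ij = 2(alpha_i, alpha_j)/(alpha_j, alpha_j); the resulting 6x6 Cartan matrix is
[[2, 0, -1, 0, 0, 0], [0, 2, -1, 0, -1, 0], [-1, -1, 2, 0, 0, 0], [0, 0, 0, 2, 0, -2], [0, -1, 0, 0, 2, -1], [0, 0, 0, -1, -1, 2]].
The roots have two lengths (squared-length ratio 2:1); the short ones are alpha_{1,2,3,5,6}. The associated Dynkin diagram is a chain of 6 nodes with a double edge at one end; the terminal node there is the unique long simple root (C_6), so the type is C_6 (the algebra sp(12)).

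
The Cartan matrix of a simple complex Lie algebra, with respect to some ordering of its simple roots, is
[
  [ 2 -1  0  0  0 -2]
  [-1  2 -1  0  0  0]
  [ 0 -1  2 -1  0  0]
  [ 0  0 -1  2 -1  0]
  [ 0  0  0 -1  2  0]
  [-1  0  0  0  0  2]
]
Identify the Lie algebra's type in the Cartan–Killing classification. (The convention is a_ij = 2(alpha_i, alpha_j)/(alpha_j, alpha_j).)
B_6

The matrix has rank 6 with 2's on the diagonal. Reading the off-diagonal entries as Dynkin edges (a single edge where a_ij = a_ji = -1; a double or triple edge where a_ij * a_ji = 2 or 3), the diagram is a chain of 6 nodes with a double edge at one end; the terminal node there is the unique short simple root (B_6). One simple-root ordering that puts it in standard form is (alpha_5, alpha_4, alpha_3, alpha_2, alpha_1, alpha_6). So the algebra is type B_6, i.e. so(13).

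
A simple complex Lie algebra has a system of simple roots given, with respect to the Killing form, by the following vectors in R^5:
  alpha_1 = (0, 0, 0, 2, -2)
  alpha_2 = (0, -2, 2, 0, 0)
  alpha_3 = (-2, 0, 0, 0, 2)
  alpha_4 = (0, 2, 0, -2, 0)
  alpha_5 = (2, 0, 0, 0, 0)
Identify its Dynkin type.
type B_5

Compute the Cartan integers a_ij = 2(alpha_i, alpha_j)/(alpha_j, alpha_j); the resulting 5x5 Cartan matrix is
[[2, 0, -1, -1, 0], [0, 2, 0, -1, 0], [-1, 0, 2, 0, -2], [-1, -1, 0, 2, 0], [0, 0, -1, 0, 2]].
The roots have two lengths (squared-length ratio 2:1); the short ones are alpha_{5}. The associated Dynkin diagram is a chain of 5 nodes with a double edge at one end; the terminal node there is the unique short simple root (B_5), so the type is B_5 (the algebra so(11)).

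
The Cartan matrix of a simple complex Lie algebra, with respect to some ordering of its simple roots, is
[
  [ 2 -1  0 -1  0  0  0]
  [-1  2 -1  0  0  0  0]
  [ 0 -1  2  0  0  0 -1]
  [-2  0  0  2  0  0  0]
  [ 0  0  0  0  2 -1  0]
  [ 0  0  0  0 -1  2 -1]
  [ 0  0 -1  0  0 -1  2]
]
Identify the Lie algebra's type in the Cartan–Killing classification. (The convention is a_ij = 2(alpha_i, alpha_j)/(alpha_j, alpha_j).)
C_7 (sp(14))

The matrix has rank 7 with 2's on the diagonal. Reading the off-diagonal entries as Dynkin edges (a single edge where a_ij = a_ji = -1; a double or triple edge where a_ij * a_ji = 2 or 3), the diagram is a chain of 7 nodes with a double edge at one end; the terminal node there is the unique long simple root (C_7). One simple-root ordering that puts it in standard form is (alpha_5, alpha_6, alpha_7, alpha_3, alpha_2, alpha_1, alpha_4). So the algebra is type C_7, i.e. sp(14).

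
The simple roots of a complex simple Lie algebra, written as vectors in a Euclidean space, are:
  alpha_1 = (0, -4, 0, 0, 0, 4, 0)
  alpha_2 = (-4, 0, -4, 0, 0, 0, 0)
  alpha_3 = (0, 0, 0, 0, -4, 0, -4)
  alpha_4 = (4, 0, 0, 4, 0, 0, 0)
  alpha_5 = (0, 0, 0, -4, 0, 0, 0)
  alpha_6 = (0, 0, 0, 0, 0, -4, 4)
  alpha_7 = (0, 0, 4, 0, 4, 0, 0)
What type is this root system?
type B_7

Compute the Cartan integers a_ij = 2(alpha_i, alpha_j)/(alpha_j, alpha_j); the resulting 7x7 Cartan matrix is
[[2, 0, 0, 0, 0, -1, 0], [0, 2, 0, -1, 0, 0, -1], [0, 0, 2, 0, 0, -1, -1], [0, -1, 0, 2, -2, 0, 0], [0, 0, 0, -1, 2, 0, 0], [-1, 0, -1, 0, 0, 2, 0], [0, -1, -1, 0, 0, 0, 2]].
The roots have two lengths (squared-length ratio 2:1); the short ones are alpha_{5}. The associated Dynkin diagram is a chain of 7 nodes with a double edge at one end; the terminal node there is the unique short simple root (B_7), so the type is B_7 (the algebra so(15)).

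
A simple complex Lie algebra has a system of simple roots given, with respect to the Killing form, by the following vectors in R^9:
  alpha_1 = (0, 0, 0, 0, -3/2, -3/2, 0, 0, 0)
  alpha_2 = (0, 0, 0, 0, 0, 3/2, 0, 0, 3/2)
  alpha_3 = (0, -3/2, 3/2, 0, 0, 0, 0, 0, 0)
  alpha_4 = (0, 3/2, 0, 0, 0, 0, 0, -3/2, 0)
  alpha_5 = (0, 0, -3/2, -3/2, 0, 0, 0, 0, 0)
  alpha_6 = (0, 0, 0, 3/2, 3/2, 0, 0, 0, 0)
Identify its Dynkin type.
Compute the Cartan integers a_ij = 2(alpha_i, alpha_j)/(alpha_j, alpha_j); the resulting 6x6 Cartan matrix is
[[2, -1, 0, 0, 0, -1], [-1, 2, 0, 0, 0, 0], [0, 0, 2, -1, -1, 0], [0, 0, -1, 2, 0, 0], [0, 0, -1, 0, 2, -1], [-1, 0, 0, 0, -1, 2]].
All simple roots have the same length, so the diagram is simply laced. The associated Dynkin diagram is a chain of 6 nodes with single edges (A_6), so the type is A_6 (the algebra sl(7)).

A6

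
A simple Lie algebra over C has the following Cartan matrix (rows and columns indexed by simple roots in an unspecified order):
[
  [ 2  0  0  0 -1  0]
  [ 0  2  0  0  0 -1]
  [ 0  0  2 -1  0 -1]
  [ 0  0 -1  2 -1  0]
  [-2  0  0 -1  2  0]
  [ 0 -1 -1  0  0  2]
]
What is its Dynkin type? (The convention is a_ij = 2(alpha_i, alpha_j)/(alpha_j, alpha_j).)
The matrix has rank 6 with 2's on the diagonal. Reading the off-diagonal entries as Dynkin edges (a single edge where a_ij = a_ji = -1; a double or triple edge where a_ij * a_ji = 2 or 3), the diagram is a chain of 6 nodes with a double edge at one end; the terminal node there is the unique short simple root (B_6). One simple-root ordering that puts it in standard form is (alpha_2, alpha_6, alpha_3, alpha_4, alpha_5, alpha_1). So the algebra is type B_6, i.e. so(13).

B_6 (so(13))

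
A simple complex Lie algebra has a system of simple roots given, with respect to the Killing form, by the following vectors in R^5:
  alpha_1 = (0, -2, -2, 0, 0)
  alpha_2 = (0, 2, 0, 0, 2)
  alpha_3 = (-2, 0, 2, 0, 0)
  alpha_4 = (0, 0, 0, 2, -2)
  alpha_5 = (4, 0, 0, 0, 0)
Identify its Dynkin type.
C_5 (sp(10))

Compute the Cartan integers a_ij = 2(alpha_i, alpha_j)/(alpha_j, alpha_j); the resulting 5x5 Cartan matrix is
[[2, -1, -1, 0, 0], [-1, 2, 0, -1, 0], [-1, 0, 2, 0, -1], [0, -1, 0, 2, 0], [0, 0, -2, 0, 2]].
The roots have two lengths (squared-length ratio 2:1); the short ones are alpha_{1,2,3,4}. The associated Dynkin diagram is a chain of 5 nodes with a double edge at one end; the terminal node there is the unique long simple root (C_5), so the type is C_5 (the algebra sp(10)).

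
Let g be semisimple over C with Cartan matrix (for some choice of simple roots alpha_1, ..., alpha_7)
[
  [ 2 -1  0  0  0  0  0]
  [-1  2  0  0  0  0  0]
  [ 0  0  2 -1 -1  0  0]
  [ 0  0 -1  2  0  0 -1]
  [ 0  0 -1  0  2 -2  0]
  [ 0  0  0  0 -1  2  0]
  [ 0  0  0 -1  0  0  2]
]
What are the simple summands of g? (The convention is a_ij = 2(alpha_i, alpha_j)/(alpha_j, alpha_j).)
The diagram associated to this matrix has two connected components: the simple roots {alpha_1, alpha_2} form a chain of 2 nodes with single edges (A_2), and {alpha_3, alpha_4, alpha_5, alpha_6, alpha_7} form a chain of 5 nodes with a double edge at one end; the terminal node there is the unique short simple root (B_5). A semisimple Lie algebra decomposes uniquely as the direct sum of simple ideals, one per connected component of its Dynkin diagram, so g ≅ A_2 ⊕ B_5 (dimension 8 + 55 = 63).

A_2 + B_5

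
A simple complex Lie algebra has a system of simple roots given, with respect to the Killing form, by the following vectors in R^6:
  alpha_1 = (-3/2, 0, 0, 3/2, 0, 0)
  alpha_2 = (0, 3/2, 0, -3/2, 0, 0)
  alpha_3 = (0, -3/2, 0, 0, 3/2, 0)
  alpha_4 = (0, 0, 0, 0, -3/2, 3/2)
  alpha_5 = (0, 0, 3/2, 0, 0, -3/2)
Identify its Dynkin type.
Compute the Cartan integers a_ij = 2(alpha_i, alpha_j)/(alpha_j, alpha_j); the resulting 5x5 Cartan matrix is
[[2, -1, 0, 0, 0], [-1, 2, -1, 0, 0], [0, -1, 2, -1, 0], [0, 0, -1, 2, -1], [0, 0, 0, -1, 2]].
All simple roots have the same length, so the diagram is simply laced. The associated Dynkin diagram is a chain of 5 nodes with single edges (A_5), so the type is A_5 (the algebra sl(6)).

A_5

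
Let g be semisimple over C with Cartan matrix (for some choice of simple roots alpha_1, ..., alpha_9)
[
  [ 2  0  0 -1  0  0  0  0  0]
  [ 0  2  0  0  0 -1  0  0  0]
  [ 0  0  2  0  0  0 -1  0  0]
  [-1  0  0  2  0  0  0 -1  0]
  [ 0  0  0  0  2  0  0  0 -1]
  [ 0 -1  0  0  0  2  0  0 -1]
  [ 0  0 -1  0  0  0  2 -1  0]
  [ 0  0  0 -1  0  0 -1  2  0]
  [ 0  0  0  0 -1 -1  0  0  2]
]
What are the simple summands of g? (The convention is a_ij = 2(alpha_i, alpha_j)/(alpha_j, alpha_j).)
A4 ⊕ A5

The diagram associated to this matrix has two connected components: the simple roots {alpha_2, alpha_5, alpha_6, alpha_9} form a chain of 4 nodes with single edges (A_4), and {alpha_1, alpha_3, alpha_4, alpha_7, alpha_8} form a chain of 5 nodes with single edges (A_5). A semisimple Lie algebra decomposes uniquely as the direct sum of simple ideals, one per connected component of its Dynkin diagram, so g ≅ A_4 ⊕ A_5 (dimension 24 + 35 = 59).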